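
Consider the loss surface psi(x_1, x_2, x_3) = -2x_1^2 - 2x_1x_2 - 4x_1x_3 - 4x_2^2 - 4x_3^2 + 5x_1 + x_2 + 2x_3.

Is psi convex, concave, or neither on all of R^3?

psi is quadratic, so its Hessian is the constant matrix H = [[-4, -2, -4], [-2, -8, 0], [-4, 0, -8]].
Leading principal minors: -4, 28, -96.
Signs alternate −, +, − ⇒ H ≺ 0 ⇒ concave.

concave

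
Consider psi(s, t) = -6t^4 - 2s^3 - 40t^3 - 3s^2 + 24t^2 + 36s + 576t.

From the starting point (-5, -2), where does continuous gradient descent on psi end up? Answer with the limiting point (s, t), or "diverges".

(-3, -3)

psi is separable, so gradient descent decouples: s follows -∂psi/∂s, t follows -∂psi/∂t.
∂psi/∂s = -6(s - 2)(s + 3); at s=-5 this is -84, so s increases.
∂psi/∂t = -24(t - 2)(t + 3)(t + 4); at t=-2 this is 192, so t decreases.
s converges to its nearest critical value -3 (a local min of the s-part); t converges to -3. The iterate converges to (-3, -3).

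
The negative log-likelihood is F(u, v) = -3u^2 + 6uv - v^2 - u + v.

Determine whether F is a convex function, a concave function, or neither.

F is quadratic, so its Hessian is the constant matrix H = [[-6, 6], [6, -2]].
det(H) = -24, tr(H) = -8.
det(H) < 0, so H is indefinite: neither convex nor concave.

neither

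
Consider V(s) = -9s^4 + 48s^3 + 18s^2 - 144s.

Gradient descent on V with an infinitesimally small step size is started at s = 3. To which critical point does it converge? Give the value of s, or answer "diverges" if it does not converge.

1

V'(s) = -36(s - 4)(s - 1)(s + 1), so V'(3) = 288.
Gradient descent moves in the -V' direction, i.e. s is decreasing.
The nearest critical point in that direction is s = 1, where V'' = 216 > 0 (a local minimum). The iterate converges there.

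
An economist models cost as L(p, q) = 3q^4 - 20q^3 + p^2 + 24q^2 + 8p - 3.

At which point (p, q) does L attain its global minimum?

(-4, 4)

L(p,q) separates as A(p) + B(q) − 3, so its minimum is min A + min B − 3.
A'(p) = 2p + 8 vanishes at p ∈ {-4}; B'(q) = 12q(q - 4)(q - 1) vanishes at q ∈ {0, 1, 4}.
Local minima of A (where A''>0): A(-4)=-16. Local minima of B: B(0)=0, B(4)=-128.
So the global minimum of L is A(-4) + B(4) − 3 = -16 − 128 − 3 = -147, attained at (-4, 4).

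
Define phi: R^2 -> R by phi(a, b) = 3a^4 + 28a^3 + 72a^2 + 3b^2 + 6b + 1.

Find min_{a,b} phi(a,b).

phi(a,b) separates as P(a) + Q(b) + 1, so its minimum is min P + min Q + 1.
P'(a) = 12a(a + 3)(a + 4) vanishes at a ∈ {-4, -3, 0}; Q'(b) = 6b + 6 vanishes at b ∈ {-1}.
Local minima of P (where P''>0): P(-4)=128, P(0)=0. Local minima of Q: Q(-1)=-3.
So the global minimum of phi is P(0) + Q(-1) + 1 = 0 − 3 + 1 = -2, attained at (0, -1).

-2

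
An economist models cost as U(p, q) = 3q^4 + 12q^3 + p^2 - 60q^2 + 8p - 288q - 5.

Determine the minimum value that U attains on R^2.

U(p,q) separates as A(p) + B(q) − 5, so its minimum is min A + min B − 5.
A'(p) = 2p + 8 vanishes at p ∈ {-4}; B'(q) = 12(q - 3)(q + 2)(q + 4) vanishes at q ∈ {-4, -2, 3}.
Local minima of A (where A''>0): A(-4)=-16. Local minima of B: B(-4)=192, B(3)=-837.
So the global minimum of U is A(-4) + B(3) − 5 = -16 − 837 − 5 = -858, attained at (-4, 3).

-858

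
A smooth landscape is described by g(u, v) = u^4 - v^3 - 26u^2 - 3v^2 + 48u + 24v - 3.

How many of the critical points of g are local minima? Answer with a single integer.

g separates as a function of u plus a function of v, so ∇g=0 decouples.
∂g/∂u = 4(u - 3)(u - 1)(u + 4) = 0 at u ∈ {-4, 1, 3}; ∂g/∂v = -3(v - 2)(v + 4) = 0 at v ∈ {-4, 2}.
The Hessian is diagonal: diag(g_uu, g_vv). Second derivatives: g_uu(-4)=140, g_uu(1)=-40, g_uu(3)=56; g_vv(-4)=18, g_vv(2)=-18.
Local minima occur where both diagonal entries positive: (-4, -4), (3, -4). Count: 2.

2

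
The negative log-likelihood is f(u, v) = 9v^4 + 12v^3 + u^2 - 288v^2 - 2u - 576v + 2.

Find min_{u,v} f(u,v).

-3839

f(u,v) separates as P(u) + Q(v) + 2, so its minimum is min P + min Q + 2.
P'(u) = 2u - 2 vanishes at u ∈ {1}; Q'(v) = 36(v - 4)(v + 1)(v + 4) vanishes at v ∈ {-4, -1, 4}.
Local minima of P (where P''>0): P(1)=-1. Local minima of Q: Q(-4)=-768, Q(4)=-3840.
So the global minimum of f is P(1) + Q(4) + 2 = -1 − 3840 + 2 = -3839, attained at (1, 4).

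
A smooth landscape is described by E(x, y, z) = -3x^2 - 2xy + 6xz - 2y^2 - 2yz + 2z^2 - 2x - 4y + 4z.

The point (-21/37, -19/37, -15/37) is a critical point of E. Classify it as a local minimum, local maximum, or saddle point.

saddle point

The Hessian is constant: H = [[-6, -2, 6], [-2, -4, -2], [6, -2, 4]].
Leading principal minors: Δ₁ = -6, Δ₂ = 20, Δ₃ = 296.
The minors fit neither the all-positive nor the alternating-sign pattern, so H is indefinite: a saddle point.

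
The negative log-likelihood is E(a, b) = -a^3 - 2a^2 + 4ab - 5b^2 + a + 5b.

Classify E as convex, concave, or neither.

neither

The term -a^3 is cubic, so the Hessian is not constant.
∂²E/∂a² = -6a - 4, which takes both signs as a varies (negative for sufficiently large a). A diagonal entry of the Hessian changing sign means the Hessian is neither positive- nor negative-semidefinite on all of R^2.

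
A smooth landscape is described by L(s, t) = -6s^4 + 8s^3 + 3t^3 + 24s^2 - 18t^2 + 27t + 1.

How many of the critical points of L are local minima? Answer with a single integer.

L separates as a function of s plus a function of t, so ∇L=0 decouples.
∂L/∂s = -24s(s - 2)(s + 1) = 0 at s ∈ {-1, 0, 2}; ∂L/∂t = 9(t - 3)(t - 1) = 0 at t ∈ {1, 3}.
The Hessian is diagonal: diag(L_ss, L_tt). Second derivatives: L_ss(-1)=-72, L_ss(0)=48, L_ss(2)=-144; L_tt(1)=-18, L_tt(3)=18.
Local minima occur where both diagonal entries positive: (0, 3). Count: 1.

1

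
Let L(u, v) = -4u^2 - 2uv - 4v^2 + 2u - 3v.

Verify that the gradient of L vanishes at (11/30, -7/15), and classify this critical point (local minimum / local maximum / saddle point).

∇L = (-8u - 2v + 2, -2u - 8v - 3); substituting (11/30, -7/15) gives ∇L = (0, 0), so (11/30, -7/15) is indeed a critical point.
The Hessian of L is constant: H = [[-8, -2], [-2, -8]].
det(H) = (-8)·(-8) − (-2)² = 60.
det(H) > 0 and tr(H) = -16 < 0, so H is negative definite and the point is a local maximum.

local maximum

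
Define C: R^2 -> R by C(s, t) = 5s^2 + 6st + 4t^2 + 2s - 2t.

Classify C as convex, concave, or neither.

convex

C is quadratic, so its Hessian is the constant matrix H = [[10, 6], [6, 8]].
det(H) = 44, tr(H) = 18.
det(H) > 0 and tr(H) > 0, so H is positive definite everywhere: convex.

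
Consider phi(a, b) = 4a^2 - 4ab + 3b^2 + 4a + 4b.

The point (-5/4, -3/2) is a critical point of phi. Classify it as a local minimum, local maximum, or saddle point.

The Hessian of phi is constant: H = [[8, -4], [-4, 6]].
det(H) = 8·6 − (-4)² = 32.
det(H) > 0 and tr(H) = 14 > 0, so H is positive definite and the point is a local minimum.

local minimum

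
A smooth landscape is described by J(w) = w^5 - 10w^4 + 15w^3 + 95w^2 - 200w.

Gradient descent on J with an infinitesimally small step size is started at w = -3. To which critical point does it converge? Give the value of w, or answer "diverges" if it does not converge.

diverges

J'(w) = 5(w - 5)(w - 4)(w - 1)(w + 2), so J'(-3) = 1120.
Gradient descent moves in the -J' direction, i.e. w is decreasing.
There is no critical point below w=-3, and J' keeps the same sign, so the iterate runs off to −∞.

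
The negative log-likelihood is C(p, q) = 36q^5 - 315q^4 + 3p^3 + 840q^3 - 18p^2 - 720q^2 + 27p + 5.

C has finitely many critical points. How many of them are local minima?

2

C separates as a function of p plus a function of q, so ∇C=0 decouples.
∂C/∂p = 9(p - 3)(p - 1) = 0 at p ∈ {1, 3}; ∂C/∂q = 180q(q - 4)(q - 2)(q - 1) = 0 at q ∈ {0, 1, 2, 4}.
The Hessian is diagonal: diag(C_pp, C_qq). Second derivatives: C_pp(1)=-18, C_pp(3)=18; C_qq(0)=-1440, C_qq(1)=540, C_qq(2)=-720, C_qq(4)=4320.
Local minima occur where both diagonal entries positive: (3, 1), (3, 4). Count: 2.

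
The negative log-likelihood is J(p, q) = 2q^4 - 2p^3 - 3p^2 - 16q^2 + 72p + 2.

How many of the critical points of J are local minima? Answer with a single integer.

J separates as a function of p plus a function of q, so ∇J=0 decouples.
∂J/∂p = -6(p - 3)(p + 4) = 0 at p ∈ {-4, 3}; ∂J/∂q = 8q(q - 2)(q + 2) = 0 at q ∈ {-2, 0, 2}.
The Hessian is diagonal: diag(J_pp, J_qq). Second derivatives: J_pp(-4)=42, J_pp(3)=-42; J_qq(-2)=64, J_qq(0)=-32, J_qq(2)=64.
Local minima occur where both diagonal entries positive: (-4, -2), (-4, 2). Count: 2.

2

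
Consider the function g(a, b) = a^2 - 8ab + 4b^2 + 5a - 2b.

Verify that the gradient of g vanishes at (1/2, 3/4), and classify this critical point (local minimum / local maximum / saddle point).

saddle point

∇g = (2a - 8b + 5, -8a + 8b - 2); substituting (1/2, 3/4) gives ∇g = (0, 0), so (1/2, 3/4) is indeed a critical point.
The Hessian of g is constant: H = [[2, -8], [-8, 8]].
det(H) = 2·8 − (-8)² = -48.
Since det(H) < 0, H is indefinite and the critical point is a saddle point.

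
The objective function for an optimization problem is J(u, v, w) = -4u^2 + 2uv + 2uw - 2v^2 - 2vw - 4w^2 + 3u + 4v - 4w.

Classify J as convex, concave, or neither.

concave

J is quadratic, so its Hessian is the constant matrix H = [[-8, 2, 2], [2, -4, -2], [2, -2, -8]].
Leading principal minors: -8, 28, -192.
Signs alternate −, +, − ⇒ H ≺ 0 ⇒ concave.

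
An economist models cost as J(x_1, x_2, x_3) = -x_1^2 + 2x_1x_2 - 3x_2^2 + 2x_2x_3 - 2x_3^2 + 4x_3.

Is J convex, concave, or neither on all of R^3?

J is quadratic, so its Hessian is the constant matrix H = [[-2, 2, 0], [2, -6, 2], [0, 2, -4]].
Leading principal minors: -2, 8, -24.
Signs alternate −, +, − ⇒ H ≺ 0 ⇒ concave.

concave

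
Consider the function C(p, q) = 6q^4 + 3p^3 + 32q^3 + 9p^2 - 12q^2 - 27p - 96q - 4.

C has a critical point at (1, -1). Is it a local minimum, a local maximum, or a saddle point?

The mixed partial ∂²C/∂p∂q is 0, so the Hessian at any point is diag(C_pp, C_qq) = diag(18(p + 1), 24(3q^2 + 8q - 1)).
At (1, -1): H = diag(36, -144).
The eigenvalues have opposite signs, so H is indefinite: a saddle point.

saddle point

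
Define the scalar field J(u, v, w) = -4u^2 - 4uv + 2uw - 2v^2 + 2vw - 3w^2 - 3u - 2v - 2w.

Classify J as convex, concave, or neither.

J is quadratic, so its Hessian is the constant matrix H = [[-8, -4, 2], [-4, -4, 2], [2, 2, -6]].
Leading principal minors: -8, 16, -80.
Signs alternate −, +, − ⇒ H ≺ 0 ⇒ concave.

concave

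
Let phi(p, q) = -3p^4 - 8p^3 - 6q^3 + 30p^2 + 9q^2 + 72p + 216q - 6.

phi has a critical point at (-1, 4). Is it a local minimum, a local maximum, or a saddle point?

The mixed partial ∂²phi/∂p∂q is 0, so the Hessian at any point is diag(phi_pp, phi_qq) = diag(12(-3p^2 - 4p + 5), 18(-2q + 1)).
At (-1, 4): H = diag(72, -126).
The eigenvalues have opposite signs, so H is indefinite: a saddle point.

saddle point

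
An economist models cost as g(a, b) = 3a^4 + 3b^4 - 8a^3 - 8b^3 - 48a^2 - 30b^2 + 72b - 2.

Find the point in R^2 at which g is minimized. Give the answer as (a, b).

g(a,b) separates as P(a) + Q(b) − 2, so its minimum is min P + min Q − 2.
P'(a) = 12a(a - 4)(a + 2) vanishes at a ∈ {-2, 0, 4}; Q'(b) = 12(b - 3)(b - 1)(b + 2) vanishes at b ∈ {-2, 1, 3}.
Local minima of P (where P''>0): P(-2)=-80, P(4)=-512. Local minima of Q: Q(-2)=-152, Q(3)=-27.
So the global minimum of g is P(4) + Q(-2) − 2 = -512 − 152 − 2 = -666, attained at (4, -2).

(4, -2)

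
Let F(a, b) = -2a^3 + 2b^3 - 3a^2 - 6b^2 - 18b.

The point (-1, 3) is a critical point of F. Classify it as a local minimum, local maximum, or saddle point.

local minimum

The mixed partial ∂²F/∂a∂b is 0, so the Hessian at any point is diag(F_aa, F_bb) = diag(-6(2a + 1), 12(b - 1)).
At (-1, 3): H = diag(6, 24).
Both eigenvalues are positive, so H is positive definite: a local minimum.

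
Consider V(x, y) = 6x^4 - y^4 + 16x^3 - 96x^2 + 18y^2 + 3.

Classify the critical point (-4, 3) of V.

saddle point

The mixed partial ∂²V/∂x∂y is 0, so the Hessian at any point is diag(V_xx, V_yy) = diag(24(3x^2 + 4x - 8), 12(-y^2 + 3)).
At (-4, 3): H = diag(576, -72).
The eigenvalues have opposite signs, so H is indefinite: a saddle point.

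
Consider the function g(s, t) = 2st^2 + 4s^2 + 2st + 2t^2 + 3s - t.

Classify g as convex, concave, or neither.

neither

The term 2st^2 is cubic, so the Hessian is not constant.
∂²g/∂t² = 4s + 4, which takes both signs as s varies (negative for sufficiently negative s). A diagonal entry of the Hessian changing sign means the Hessian is neither positive- nor negative-semidefinite on all of R^2.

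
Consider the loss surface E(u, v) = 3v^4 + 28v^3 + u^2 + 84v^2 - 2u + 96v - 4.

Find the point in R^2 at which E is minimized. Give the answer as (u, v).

(1, -4)

E(u,v) separates as P(u) + Q(v) − 4, so its minimum is min P + min Q − 4.
P'(u) = 2u - 2 vanishes at u ∈ {1}; Q'(v) = 12(v + 1)(v + 2)(v + 4) vanishes at v ∈ {-4, -2, -1}.
Local minima of P (where P''>0): P(1)=-1. Local minima of Q: Q(-4)=-64, Q(-1)=-37.
So the global minimum of E is P(1) + Q(-4) − 4 = -1 − 64 − 4 = -69, attained at (1, -4).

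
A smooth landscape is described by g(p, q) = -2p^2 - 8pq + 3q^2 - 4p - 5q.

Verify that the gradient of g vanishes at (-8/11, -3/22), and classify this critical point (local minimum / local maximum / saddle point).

∇g = (-4p - 8q - 4, -8p + 6q - 5); substituting (-8/11, -3/22) gives ∇g = (0, 0), so (-8/11, -3/22) is indeed a critical point.
The Hessian of g is constant: H = [[-4, -8], [-8, 6]].
det(H) = (-4)·6 − (-8)² = -88.
Since det(H) < 0, H is indefinite and the critical point is a saddle point.

saddle point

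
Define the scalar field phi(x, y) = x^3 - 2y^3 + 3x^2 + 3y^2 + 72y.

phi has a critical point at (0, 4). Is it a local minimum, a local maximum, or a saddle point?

saddle point

The mixed partial ∂²phi/∂x∂y is 0, so the Hessian at any point is diag(phi_xx, phi_yy) = diag(6(x + 1), 6(-2y + 1)).
At (0, 4): H = diag(6, -42).
The eigenvalues have opposite signs, so H is indefinite: a saddle point.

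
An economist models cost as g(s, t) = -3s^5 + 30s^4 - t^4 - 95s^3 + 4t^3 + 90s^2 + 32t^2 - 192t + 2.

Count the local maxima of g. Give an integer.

4

g separates as a function of s plus a function of t, so ∇g=0 decouples.
∂g/∂s = -15s(s - 4)(s - 3)(s - 1) = 0 at s ∈ {0, 1, 3, 4}; ∂g/∂t = -4(t - 4)(t - 3)(t + 4) = 0 at t ∈ {-4, 3, 4}.
The Hessian is diagonal: diag(g_ss, g_tt). Second derivatives: g_ss(0)=180, g_ss(1)=-90, g_ss(3)=90, g_ss(4)=-180; g_tt(-4)=-224, g_tt(3)=28, g_tt(4)=-32.
Local maxima occur where both diagonal entries negative: (1, -4), (1, 4), (4, -4), (4, 4). Count: 4.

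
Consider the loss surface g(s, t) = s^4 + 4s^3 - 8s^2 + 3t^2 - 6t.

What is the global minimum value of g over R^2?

-131

g(s,t) separates as P(s) + Q(t), so its minimum is min P + min Q.
P'(s) = 4s(s - 1)(s + 4) vanishes at s ∈ {-4, 0, 1}; Q'(t) = 6(t - 1) vanishes at t ∈ {1}.
Local minima of P (where P''>0): P(-4)=-128, P(1)=-3. Local minima of Q: Q(1)=-3.
So the global minimum of g is P(-4) + Q(1) = -128 − 3 = -131, attained at (-4, 1).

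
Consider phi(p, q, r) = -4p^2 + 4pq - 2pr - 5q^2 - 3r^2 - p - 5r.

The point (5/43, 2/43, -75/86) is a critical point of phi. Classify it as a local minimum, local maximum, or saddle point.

local maximum

The Hessian is constant: H = [[-8, 4, -2], [4, -10, 0], [-2, 0, -6]].
Leading principal minors: Δ₁ = -8, Δ₂ = 64, Δ₃ = -344.
The minors alternate sign starting negative (−, +, −), so H is negative definite: a local maximum.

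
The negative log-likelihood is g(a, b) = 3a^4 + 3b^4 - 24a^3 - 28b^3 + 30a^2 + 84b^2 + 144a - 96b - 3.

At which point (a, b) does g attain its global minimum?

g(a,b) separates as P(a) + Q(b) − 3, so its minimum is min P + min Q − 3.
P'(a) = 12(a - 4)(a - 3)(a + 1) vanishes at a ∈ {-1, 3, 4}; Q'(b) = 12(b - 4)(b - 2)(b - 1) vanishes at b ∈ {1, 2, 4}.
Local minima of P (where P''>0): P(-1)=-87, P(4)=288. Local minima of Q: Q(1)=-37, Q(4)=-64.
So the global minimum of g is P(-1) + Q(4) − 3 = -87 − 64 − 3 = -154, attained at (-1, 4).

(-1, 4)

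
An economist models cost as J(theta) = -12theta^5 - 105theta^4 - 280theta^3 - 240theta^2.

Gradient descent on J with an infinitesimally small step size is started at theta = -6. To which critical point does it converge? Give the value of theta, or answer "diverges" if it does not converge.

-4

J'(theta) = -60theta(theta + 1)(theta + 2)(theta + 4), so J'(-6) = -14400.
Gradient descent moves in the -J' direction, i.e. theta is increasing.
The nearest critical point in that direction is theta = -4, where J'' = 1440 > 0 (a local minimum). The iterate converges there.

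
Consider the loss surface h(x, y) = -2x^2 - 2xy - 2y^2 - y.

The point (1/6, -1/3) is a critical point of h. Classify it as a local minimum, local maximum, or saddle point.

local maximum

The Hessian of h is constant: H = [[-4, -2], [-2, -4]].
det(H) = (-4)·(-4) − (-2)² = 12.
det(H) > 0 and tr(H) = -8 < 0, so H is negative definite and the point is a local maximum.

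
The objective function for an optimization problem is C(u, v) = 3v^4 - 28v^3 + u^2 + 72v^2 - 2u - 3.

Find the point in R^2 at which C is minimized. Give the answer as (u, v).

(1, 0)

C(u,v) separates as P(u) + Q(v) − 3, so its minimum is min P + min Q − 3.
P'(u) = 2u - 2 vanishes at u ∈ {1}; Q'(v) = 12v(v - 4)(v - 3) vanishes at v ∈ {0, 3, 4}.
Local minima of P (where P''>0): P(1)=-1. Local minima of Q: Q(0)=0, Q(4)=128.
So the global minimum of C is P(1) + Q(0) − 3 = -1 + 0 − 3 = -4, attained at (1, 0).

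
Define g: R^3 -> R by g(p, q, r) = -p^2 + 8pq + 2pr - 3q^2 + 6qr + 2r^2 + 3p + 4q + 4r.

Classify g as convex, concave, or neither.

g is quadratic, so its Hessian is the constant matrix H = [[-2, 8, 2], [8, -6, 6], [2, 6, 4]].
Leading principal minors: -2, -52, 80.
Neither pattern holds ⇒ H is indefinite ⇒ neither convex nor concave.

neither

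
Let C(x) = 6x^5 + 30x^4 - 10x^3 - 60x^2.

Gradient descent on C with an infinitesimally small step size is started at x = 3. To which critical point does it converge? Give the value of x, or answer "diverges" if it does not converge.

1

C'(x) = 30x(x - 1)(x + 1)(x + 4), so C'(3) = 5040.
Gradient descent moves in the -C' direction, i.e. x is decreasing.
The nearest critical point in that direction is x = 1, where C'' = 300 > 0 (a local minimum). The iterate converges there.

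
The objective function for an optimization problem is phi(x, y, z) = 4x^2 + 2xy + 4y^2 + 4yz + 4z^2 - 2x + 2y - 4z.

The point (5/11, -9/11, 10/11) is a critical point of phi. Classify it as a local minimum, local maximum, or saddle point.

local minimum

The Hessian is constant: H = [[8, 2, 0], [2, 8, 4], [0, 4, 8]].
Leading principal minors: Δ₁ = 8, Δ₂ = 60, Δ₃ = 352.
All leading minors are positive, so H is positive definite: a local minimum.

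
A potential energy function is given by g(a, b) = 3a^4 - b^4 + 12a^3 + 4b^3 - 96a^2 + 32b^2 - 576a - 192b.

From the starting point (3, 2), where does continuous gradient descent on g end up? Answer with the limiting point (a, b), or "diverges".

g is separable, so gradient descent decouples: a follows -∂g/∂a, b follows -∂g/∂b.
∂g/∂a = 12(a - 4)(a + 3)(a + 4); at a=3 this is -504, so a increases.
∂g/∂b = -4(b - 4)(b - 3)(b + 4); at b=2 this is -48, so b increases.
a converges to its nearest critical value 4 (a local min of the a-part); b converges to 3. The iterate converges to (4, 3).

(4, 3)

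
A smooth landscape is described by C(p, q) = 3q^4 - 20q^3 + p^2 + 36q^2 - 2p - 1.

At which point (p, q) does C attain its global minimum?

C(p,q) separates as A(p) + B(q) − 1, so its minimum is min A + min B − 1.
A'(p) = 2p - 2 vanishes at p ∈ {1}; B'(q) = 12q(q - 3)(q - 2) vanishes at q ∈ {0, 2, 3}.
Local minima of A (where A''>0): A(1)=-1. Local minima of B: B(0)=0, B(3)=27.
So the global minimum of C is A(1) + B(0) − 1 = -1 + 0 − 1 = -2, attained at (1, 0).

(1, 0)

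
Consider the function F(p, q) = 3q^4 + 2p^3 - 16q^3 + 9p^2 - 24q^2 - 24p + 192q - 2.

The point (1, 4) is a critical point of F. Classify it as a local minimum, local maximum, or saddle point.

The mixed partial ∂²F/∂p∂q is 0, so the Hessian at any point is diag(F_pp, F_qq) = diag(6(2p + 3), 12(3q^2 - 8q - 4)).
At (1, 4): H = diag(30, 144).
Both eigenvalues are positive, so H is positive definite: a local minimum.

local minimum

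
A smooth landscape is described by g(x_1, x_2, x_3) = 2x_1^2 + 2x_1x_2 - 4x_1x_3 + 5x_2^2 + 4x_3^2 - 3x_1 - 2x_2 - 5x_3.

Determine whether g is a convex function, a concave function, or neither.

convex

g is quadratic, so its Hessian is the constant matrix H = [[4, 2, -4], [2, 10, 0], [-4, 0, 8]].
Leading principal minors: 4, 36, 128.
All positive ⇒ H ≻ 0 ⇒ convex.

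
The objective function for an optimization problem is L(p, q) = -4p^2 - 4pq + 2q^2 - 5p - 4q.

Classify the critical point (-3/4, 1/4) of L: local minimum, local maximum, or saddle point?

The Hessian of L is constant: H = [[-8, -4], [-4, 4]].
det(H) = (-8)·4 − (-4)² = -48.
Since det(H) < 0, H is indefinite and the critical point is a saddle point.

saddle point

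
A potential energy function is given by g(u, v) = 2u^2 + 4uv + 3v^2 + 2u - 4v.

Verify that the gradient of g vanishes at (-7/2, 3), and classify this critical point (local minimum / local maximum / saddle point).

∇g = (4u + 4v + 2, 4u + 6v - 4); substituting (-7/2, 3) gives ∇g = (0, 0), so (-7/2, 3) is indeed a critical point.
The Hessian of g is constant: H = [[4, 4], [4, 6]].
det(H) = 4·6 − 4² = 8.
det(H) > 0 and tr(H) = 10 > 0, so H is positive definite and the point is a local minimum.

local minimum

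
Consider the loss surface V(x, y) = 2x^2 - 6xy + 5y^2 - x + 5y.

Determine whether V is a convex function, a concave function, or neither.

V is quadratic, so its Hessian is the constant matrix H = [[4, -6], [-6, 10]].
det(H) = 4, tr(H) = 14.
det(H) > 0 and tr(H) > 0, so H is positive definite everywhere: convex.

convex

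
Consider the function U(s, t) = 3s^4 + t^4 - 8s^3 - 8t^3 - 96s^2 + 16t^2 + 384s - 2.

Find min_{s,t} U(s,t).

U(s,t) separates as P(s) + Q(t) − 2, so its minimum is min P + min Q − 2.
P'(s) = 12(s - 4)(s - 2)(s + 4) vanishes at s ∈ {-4, 2, 4}; Q'(t) = 4t(t - 4)(t - 2) vanishes at t ∈ {0, 2, 4}.
Local minima of P (where P''>0): P(-4)=-1792, P(4)=256. Local minima of Q: Q(0)=0, Q(4)=0.
So the global minimum of U is P(-4) + Q(0) − 2 = -1792 + 0 − 2 = -1794, attained at (-4, 0).

-1794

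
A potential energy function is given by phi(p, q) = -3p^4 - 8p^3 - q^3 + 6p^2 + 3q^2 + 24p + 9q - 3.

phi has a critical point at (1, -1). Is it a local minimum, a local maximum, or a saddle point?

saddle point

The mixed partial ∂²phi/∂p∂q is 0, so the Hessian at any point is diag(phi_pp, phi_qq) = diag(12(-3p^2 - 4p + 1), 6(-q + 1)).
At (1, -1): H = diag(-72, 12).
The eigenvalues have opposite signs, so H is indefinite: a saddle point.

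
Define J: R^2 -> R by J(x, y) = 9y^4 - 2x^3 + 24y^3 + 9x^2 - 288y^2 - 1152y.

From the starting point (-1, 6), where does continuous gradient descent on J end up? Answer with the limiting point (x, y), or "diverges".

(0, 4)

J is separable, so gradient descent decouples: x follows -∂J/∂x, y follows -∂J/∂y.
∂J/∂x = -6x(x - 3); at x=-1 this is -24, so x increases.
∂J/∂y = 36(y - 4)(y + 2)(y + 4); at y=6 this is 5760, so y decreases.
x converges to its nearest critical value 0 (a local min of the x-part); y converges to 4. The iterate converges to (0, 4).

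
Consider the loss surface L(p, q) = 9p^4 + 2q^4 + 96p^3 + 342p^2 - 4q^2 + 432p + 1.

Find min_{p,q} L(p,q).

L(p,q) separates as A(p) + B(q) + 1, so its minimum is min A + min B + 1.
A'(p) = 36(p + 1)(p + 3)(p + 4) vanishes at p ∈ {-4, -3, -1}; B'(q) = 8q(q - 1)(q + 1) vanishes at q ∈ {-1, 0, 1}.
Local minima of A (where A''>0): A(-4)=-96, A(-1)=-177. Local minima of B: B(-1)=-2, B(1)=-2.
So the global minimum of L is A(-1) + B(-1) + 1 = -177 − 2 + 1 = -178, attained at (-1, -1).

-178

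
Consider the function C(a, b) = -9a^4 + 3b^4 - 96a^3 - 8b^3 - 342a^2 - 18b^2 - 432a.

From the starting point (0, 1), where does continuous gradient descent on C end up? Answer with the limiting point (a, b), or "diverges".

diverges

C is separable, so gradient descent decouples: a follows -∂C/∂a, b follows -∂C/∂b.
∂C/∂a = -36(a + 1)(a + 3)(a + 4); at a=0 this is -432, so a increases.
∂C/∂b = 12b(b - 3)(b + 1); at b=1 this is -48, so b increases.
The a-coordinate has no critical point in that direction and runs off to infinity.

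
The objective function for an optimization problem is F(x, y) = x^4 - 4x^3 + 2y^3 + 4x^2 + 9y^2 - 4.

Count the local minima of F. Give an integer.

2

F separates as a function of x plus a function of y, so ∇F=0 decouples.
∂F/∂x = 4x(x - 2)(x - 1) = 0 at x ∈ {0, 1, 2}; ∂F/∂y = 6y(y + 3) = 0 at y ∈ {-3, 0}.
The Hessian is diagonal: diag(F_xx, F_yy). Second derivatives: F_xx(0)=8, F_xx(1)=-4, F_xx(2)=8; F_yy(-3)=-18, F_yy(0)=18.
Local minima occur where both diagonal entries positive: (0, 0), (2, 0). Count: 2.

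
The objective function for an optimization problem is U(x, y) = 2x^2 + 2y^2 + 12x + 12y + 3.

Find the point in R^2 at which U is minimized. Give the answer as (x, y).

(-3, -3)

U(x,y) separates as P(x) + Q(y) + 3, so its minimum is min P + min Q + 3.
P'(x) = 4x + 12 vanishes at x ∈ {-3}; Q'(y) = 4y + 12 vanishes at y ∈ {-3}.
Local minima of P (where P''>0): P(-3)=-18. Local minima of Q: Q(-3)=-18.
So the global minimum of U is P(-3) + Q(-3) + 3 = -18 − 18 + 3 = -33, attained at (-3, -3).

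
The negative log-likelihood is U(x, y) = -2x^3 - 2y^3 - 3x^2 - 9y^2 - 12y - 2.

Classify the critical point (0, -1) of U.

local maximum

The mixed partial ∂²U/∂x∂y is 0, so the Hessian at any point is diag(U_xx, U_yy) = diag(-6(2x + 1), -6(2y + 3)).
At (0, -1): H = diag(-6, -6).
Both eigenvalues are negative, so H is negative definite: a local maximum.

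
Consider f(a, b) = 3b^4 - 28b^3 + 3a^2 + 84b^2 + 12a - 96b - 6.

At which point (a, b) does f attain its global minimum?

(-2, 4)

f(a,b) separates as P(a) + Q(b) − 6, so its minimum is min P + min Q − 6.
P'(a) = 6a + 12 vanishes at a ∈ {-2}; Q'(b) = 12(b - 4)(b - 2)(b - 1) vanishes at b ∈ {1, 2, 4}.
Local minima of P (where P''>0): P(-2)=-12. Local minima of Q: Q(1)=-37, Q(4)=-64.
So the global minimum of f is P(-2) + Q(4) − 6 = -12 − 64 − 6 = -82, attained at (-2, 4).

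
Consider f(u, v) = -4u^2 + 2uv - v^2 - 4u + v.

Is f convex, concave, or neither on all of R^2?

f is quadratic, so its Hessian is the constant matrix H = [[-8, 2], [2, -2]].
det(H) = 12, tr(H) = -10.
det(H) > 0 and tr(H) < 0, so H is negative definite everywhere: concave.

concave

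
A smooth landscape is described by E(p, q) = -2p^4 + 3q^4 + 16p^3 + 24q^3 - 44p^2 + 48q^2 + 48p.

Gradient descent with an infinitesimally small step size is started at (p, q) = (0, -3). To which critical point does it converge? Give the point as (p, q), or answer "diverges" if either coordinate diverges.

E is separable, so gradient descent decouples: p follows -∂E/∂p, q follows -∂E/∂q.
∂E/∂p = -8(p - 3)(p - 2)(p - 1); at p=0 this is 48, so p decreases.
∂E/∂q = 12q(q + 2)(q + 4); at q=-3 this is 36, so q decreases.
The p-coordinate has no critical point in that direction and runs off to infinity.

diverges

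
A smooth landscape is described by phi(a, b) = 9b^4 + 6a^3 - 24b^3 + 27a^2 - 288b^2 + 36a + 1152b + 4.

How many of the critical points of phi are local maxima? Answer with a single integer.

phi separates as a function of a plus a function of b, so ∇phi=0 decouples.
∂phi/∂a = 18(a + 1)(a + 2) = 0 at a ∈ {-2, -1}; ∂phi/∂b = 36(b - 4)(b - 2)(b + 4) = 0 at b ∈ {-4, 2, 4}.
The Hessian is diagonal: diag(phi_aa, phi_bb). Second derivatives: phi_aa(-2)=-18, phi_aa(-1)=18; phi_bb(-4)=1728, phi_bb(2)=-432, phi_bb(4)=576.
Local maxima occur where both diagonal entries negative: (-2, 2). Count: 1.

1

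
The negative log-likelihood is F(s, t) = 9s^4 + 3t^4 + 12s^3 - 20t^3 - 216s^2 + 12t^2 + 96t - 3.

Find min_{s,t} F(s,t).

F(s,t) separates as P(s) + Q(t) − 3, so its minimum is min P + min Q − 3.
P'(s) = 36s(s - 3)(s + 4) vanishes at s ∈ {-4, 0, 3}; Q'(t) = 12(t - 4)(t - 2)(t + 1) vanishes at t ∈ {-1, 2, 4}.
Local minima of P (where P''>0): P(-4)=-1920, P(3)=-891. Local minima of Q: Q(-1)=-61, Q(4)=64.
So the global minimum of F is P(-4) + Q(-1) − 3 = -1920 − 61 − 3 = -1984, attained at (-4, -1).

-1984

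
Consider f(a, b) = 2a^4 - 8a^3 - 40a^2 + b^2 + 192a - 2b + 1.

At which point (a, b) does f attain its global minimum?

(-3, 1)

f(a,b) separates as P(a) + Q(b) + 1, so its minimum is min P + min Q + 1.
P'(a) = 8(a - 4)(a - 2)(a + 3) vanishes at a ∈ {-3, 2, 4}; Q'(b) = 2b - 2 vanishes at b ∈ {1}.
Local minima of P (where P''>0): P(-3)=-558, P(4)=128. Local minima of Q: Q(1)=-1.
So the global minimum of f is P(-3) + Q(1) + 1 = -558 − 1 + 1 = -558, attained at (-3, 1).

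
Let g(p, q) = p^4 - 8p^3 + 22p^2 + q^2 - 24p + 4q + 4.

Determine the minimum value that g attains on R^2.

-9

g(p,q) separates as A(p) + B(q) + 4, so its minimum is min A + min B + 4.
A'(p) = 4(p - 3)(p - 2)(p - 1) vanishes at p ∈ {1, 2, 3}; B'(q) = 2q + 4 vanishes at q ∈ {-2}.
Local minima of A (where A''>0): A(1)=-9, A(3)=-9. Local minima of B: B(-2)=-4.
So the global minimum of g is A(1) + B(-2) + 4 = -9 − 4 + 4 = -9, attained at (1, -2).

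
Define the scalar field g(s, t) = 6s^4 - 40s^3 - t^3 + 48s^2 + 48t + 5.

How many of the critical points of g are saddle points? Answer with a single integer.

g separates as a function of s plus a function of t, so ∇g=0 decouples.
∂g/∂s = 24s(s - 4)(s - 1) = 0 at s ∈ {0, 1, 4}; ∂g/∂t = -3(t - 4)(t + 4) = 0 at t ∈ {-4, 4}.
The Hessian is diagonal: diag(g_ss, g_tt). Second derivatives: g_ss(0)=96, g_ss(1)=-72, g_ss(4)=288; g_tt(-4)=24, g_tt(4)=-24.
Saddle points occur where the two diagonal entries have opposite signs: (0, 4), (1, -4), (4, 4). Count: 3.

3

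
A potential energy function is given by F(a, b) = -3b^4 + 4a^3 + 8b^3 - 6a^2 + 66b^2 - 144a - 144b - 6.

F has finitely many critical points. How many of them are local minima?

F separates as a function of a plus a function of b, so ∇F=0 decouples.
∂F/∂a = 12(a - 4)(a + 3) = 0 at a ∈ {-3, 4}; ∂F/∂b = -12(b - 4)(b - 1)(b + 3) = 0 at b ∈ {-3, 1, 4}.
The Hessian is diagonal: diag(F_aa, F_bb). Second derivatives: F_aa(-3)=-84, F_aa(4)=84; F_bb(-3)=-336, F_bb(1)=144, F_bb(4)=-252.
Local minima occur where both diagonal entries positive: (4, 1). Count: 1.

1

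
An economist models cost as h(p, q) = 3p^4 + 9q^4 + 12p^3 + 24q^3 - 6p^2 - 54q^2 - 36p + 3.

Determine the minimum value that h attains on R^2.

-429

h(p,q) separates as A(p) + B(q) + 3, so its minimum is min A + min B + 3.
A'(p) = 12(p - 1)(p + 1)(p + 3) vanishes at p ∈ {-3, -1, 1}; B'(q) = 36q(q - 1)(q + 3) vanishes at q ∈ {-3, 0, 1}.
Local minima of A (where A''>0): A(-3)=-27, A(1)=-27. Local minima of B: B(-3)=-405, B(1)=-21.
So the global minimum of h is A(-3) + B(-3) + 3 = -27 − 405 + 3 = -429, attained at (-3, -3).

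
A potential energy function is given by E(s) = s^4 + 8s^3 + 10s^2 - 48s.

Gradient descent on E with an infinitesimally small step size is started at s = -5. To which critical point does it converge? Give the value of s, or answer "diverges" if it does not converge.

-4

E'(s) = 4(s - 1)(s + 3)(s + 4), so E'(-5) = -48.
Gradient descent moves in the -E' direction, i.e. s is increasing.
The nearest critical point in that direction is s = -4, where E'' = 20 > 0 (a local minimum). The iterate converges there.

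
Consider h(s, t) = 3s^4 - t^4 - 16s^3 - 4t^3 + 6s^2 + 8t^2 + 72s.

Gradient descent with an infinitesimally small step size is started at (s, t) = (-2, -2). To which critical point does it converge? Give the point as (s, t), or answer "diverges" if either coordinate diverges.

h is separable, so gradient descent decouples: s follows -∂h/∂s, t follows -∂h/∂t.
∂h/∂s = 12(s - 3)(s - 2)(s + 1); at s=-2 this is -240, so s increases.
∂h/∂t = -4t(t - 1)(t + 4); at t=-2 this is -48, so t increases.
s converges to its nearest critical value -1 (a local min of the s-part); t converges to 0. The iterate converges to (-1, 0).

(-1, 0)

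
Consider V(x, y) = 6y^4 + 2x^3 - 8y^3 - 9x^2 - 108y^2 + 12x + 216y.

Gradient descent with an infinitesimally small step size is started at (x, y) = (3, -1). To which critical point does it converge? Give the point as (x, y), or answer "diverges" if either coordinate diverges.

(2, -3)

V is separable, so gradient descent decouples: x follows -∂V/∂x, y follows -∂V/∂y.
∂V/∂x = 6(x - 2)(x - 1); at x=3 this is 12, so x decreases.
∂V/∂y = 24(y - 3)(y - 1)(y + 3); at y=-1 this is 384, so y decreases.
x converges to its nearest critical value 2 (a local min of the x-part); y converges to -3. The iterate converges to (2, -3).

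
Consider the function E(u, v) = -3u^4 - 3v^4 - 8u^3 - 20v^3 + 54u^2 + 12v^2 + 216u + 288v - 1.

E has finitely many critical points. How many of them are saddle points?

E separates as a function of u plus a function of v, so ∇E=0 decouples.
∂E/∂u = -12(u - 3)(u + 2)(u + 3) = 0 at u ∈ {-3, -2, 3}; ∂E/∂v = -12(v - 2)(v + 3)(v + 4) = 0 at v ∈ {-4, -3, 2}.
The Hessian is diagonal: diag(E_uu, E_vv). Second derivatives: E_uu(-3)=-72, E_uu(-2)=60, E_uu(3)=-360; E_vv(-4)=-72, E_vv(-3)=60, E_vv(2)=-360.
Saddle points occur where the two diagonal entries have opposite signs: (-3, -3), (-2, -4), (-2, 2), (3, -3). Count: 4.

4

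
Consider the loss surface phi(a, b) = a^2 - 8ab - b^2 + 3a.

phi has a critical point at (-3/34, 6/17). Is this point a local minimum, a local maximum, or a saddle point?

The Hessian of phi is constant: H = [[2, -8], [-8, -2]].
det(H) = 2·(-2) − (-8)² = -68.
Since det(H) < 0, H is indefinite and the critical point is a saddle point.

saddle point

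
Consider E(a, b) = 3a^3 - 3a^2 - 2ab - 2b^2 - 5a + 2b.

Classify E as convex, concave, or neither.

neither

The term 3a^3 is cubic, so the Hessian is not constant.
∂²E/∂a² = 18a - 6, which takes both signs as a varies (negative for sufficiently negative a). A diagonal entry of the Hessian changing sign means the Hessian is neither positive- nor negative-semidefinite on all of R^2.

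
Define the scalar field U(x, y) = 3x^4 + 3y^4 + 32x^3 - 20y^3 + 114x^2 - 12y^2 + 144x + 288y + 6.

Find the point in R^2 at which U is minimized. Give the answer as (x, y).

(-1, -2)

U(x,y) separates as P(x) + Q(y) + 6, so its minimum is min P + min Q + 6.
P'(x) = 12(x + 1)(x + 3)(x + 4) vanishes at x ∈ {-4, -3, -1}; Q'(y) = 12(y - 4)(y - 3)(y + 2) vanishes at y ∈ {-2, 3, 4}.
Local minima of P (where P''>0): P(-4)=-32, P(-1)=-59. Local minima of Q: Q(-2)=-416, Q(4)=448.
So the global minimum of U is P(-1) + Q(-2) + 6 = -59 − 416 + 6 = -469, attained at (-1, -2).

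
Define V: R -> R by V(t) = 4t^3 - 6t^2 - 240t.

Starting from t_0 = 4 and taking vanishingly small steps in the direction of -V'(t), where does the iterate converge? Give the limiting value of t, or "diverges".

5

V'(t) = 12(t - 5)(t + 4), so V'(4) = -96.
Gradient descent moves in the -V' direction, i.e. t is increasing.
The nearest critical point in that direction is t = 5, where V'' = 108 > 0 (a local minimum). The iterate converges there.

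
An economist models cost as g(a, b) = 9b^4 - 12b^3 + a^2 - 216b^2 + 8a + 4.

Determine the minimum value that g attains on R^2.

g(a,b) separates as P(a) + Q(b) + 4, so its minimum is min P + min Q + 4.
P'(a) = 2a + 8 vanishes at a ∈ {-4}; Q'(b) = 36b(b - 4)(b + 3) vanishes at b ∈ {-3, 0, 4}.
Local minima of P (where P''>0): P(-4)=-16. Local minima of Q: Q(-3)=-891, Q(4)=-1920.
So the global minimum of g is P(-4) + Q(4) + 4 = -16 − 1920 + 4 = -1932, attained at (-4, 4).

-1932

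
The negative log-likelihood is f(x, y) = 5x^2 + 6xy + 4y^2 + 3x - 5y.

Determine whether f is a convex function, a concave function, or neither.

convex

f is quadratic, so its Hessian is the constant matrix H = [[10, 6], [6, 8]].
det(H) = 44, tr(H) = 18.
det(H) > 0 and tr(H) > 0, so H is positive definite everywhere: convex.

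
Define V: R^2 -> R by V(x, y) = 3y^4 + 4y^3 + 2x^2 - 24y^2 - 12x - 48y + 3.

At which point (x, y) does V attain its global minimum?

(3, 2)

V(x,y) separates as P(x) + Q(y) + 3, so its minimum is min P + min Q + 3.
P'(x) = 4x - 12 vanishes at x ∈ {3}; Q'(y) = 12(y - 2)(y + 1)(y + 2) vanishes at y ∈ {-2, -1, 2}.
Local minima of P (where P''>0): P(3)=-18. Local minima of Q: Q(-2)=16, Q(2)=-112.
So the global minimum of V is P(3) + Q(2) + 3 = -18 − 112 + 3 = -127, attained at (3, 2).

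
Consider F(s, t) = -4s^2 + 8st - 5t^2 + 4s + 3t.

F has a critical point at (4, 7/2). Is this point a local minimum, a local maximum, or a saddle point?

The Hessian of F is constant: H = [[-8, 8], [8, -10]].
det(H) = (-8)·(-10) − 8² = 16.
det(H) > 0 and tr(H) = -18 < 0, so H is negative definite and the point is a local maximum.

local maximum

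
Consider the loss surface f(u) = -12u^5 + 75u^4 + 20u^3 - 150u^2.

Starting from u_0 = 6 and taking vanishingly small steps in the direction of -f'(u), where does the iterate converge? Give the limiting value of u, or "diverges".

f'(u) = -60u(u - 5)(u - 1)(u + 1), so f'(6) = -12600.
Gradient descent moves in the -f' direction, i.e. u is increasing.
There is no critical point above u=6, and f' keeps the same sign, so the iterate runs off to +∞.

diverges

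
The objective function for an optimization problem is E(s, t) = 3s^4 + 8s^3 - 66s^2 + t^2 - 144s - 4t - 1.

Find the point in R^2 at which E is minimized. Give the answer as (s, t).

(3, 2)

E(s,t) separates as P(s) + Q(t) − 1, so its minimum is min P + min Q − 1.
P'(s) = 12(s - 3)(s + 1)(s + 4) vanishes at s ∈ {-4, -1, 3}; Q'(t) = 2(t - 2) vanishes at t ∈ {2}.
Local minima of P (where P''>0): P(-4)=-224, P(3)=-567. Local minima of Q: Q(2)=-4.
So the global minimum of E is P(3) + Q(2) − 1 = -567 − 4 − 1 = -572, attained at (3, 2).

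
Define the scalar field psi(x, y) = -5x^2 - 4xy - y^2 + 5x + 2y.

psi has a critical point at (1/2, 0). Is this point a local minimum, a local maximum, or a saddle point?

The Hessian of psi is constant: H = [[-10, -4], [-4, -2]].
det(H) = (-10)·(-2) − (-4)² = 4.
det(H) > 0 and tr(H) = -12 < 0, so H is negative definite and the point is a local maximum.

local maximum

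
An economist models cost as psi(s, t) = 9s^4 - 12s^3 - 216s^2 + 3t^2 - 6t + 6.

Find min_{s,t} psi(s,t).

-1917

psi(s,t) separates as P(s) + Q(t) + 6, so its minimum is min P + min Q + 6.
P'(s) = 36s(s - 4)(s + 3) vanishes at s ∈ {-3, 0, 4}; Q'(t) = 6(t - 1) vanishes at t ∈ {1}.
Local minima of P (where P''>0): P(-3)=-891, P(4)=-1920. Local minima of Q: Q(1)=-3.
So the global minimum of psi is P(4) + Q(1) + 6 = -1920 − 3 + 6 = -1917, attained at (4, 1).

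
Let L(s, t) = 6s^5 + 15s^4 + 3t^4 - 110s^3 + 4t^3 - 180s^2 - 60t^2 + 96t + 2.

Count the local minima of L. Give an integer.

L separates as a function of s plus a function of t, so ∇L=0 decouples.
∂L/∂s = 30s(s - 3)(s + 1)(s + 4) = 0 at s ∈ {-4, -1, 0, 3}; ∂L/∂t = 12(t - 2)(t - 1)(t + 4) = 0 at t ∈ {-4, 1, 2}.
The Hessian is diagonal: diag(L_ss, L_tt). Second derivatives: L_ss(-4)=-2520, L_ss(-1)=360, L_ss(0)=-360, L_ss(3)=2520; L_tt(-4)=360, L_tt(1)=-60, L_tt(2)=72.
Local minima occur where both diagonal entries positive: (-1, -4), (-1, 2), (3, -4), (3, 2). Count: 4.

4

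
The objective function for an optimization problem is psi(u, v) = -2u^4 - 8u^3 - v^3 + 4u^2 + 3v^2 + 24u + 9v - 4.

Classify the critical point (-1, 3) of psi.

saddle point

The mixed partial ∂²psi/∂u∂v is 0, so the Hessian at any point is diag(psi_uu, psi_vv) = diag(8(-3u^2 - 6u + 1), 6(-v + 1)).
At (-1, 3): H = diag(32, -12).
The eigenvalues have opposite signs, so H is indefinite: a saddle point.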